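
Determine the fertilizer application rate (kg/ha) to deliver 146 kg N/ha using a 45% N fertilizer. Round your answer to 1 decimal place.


Step 1: Fertilizer rate = target N / (N content / 100)
Step 2: Rate = 146 / (45 / 100)
Step 3: Rate = 146 / 0.45
Step 4: Rate = 324.4 kg/ha

324.4


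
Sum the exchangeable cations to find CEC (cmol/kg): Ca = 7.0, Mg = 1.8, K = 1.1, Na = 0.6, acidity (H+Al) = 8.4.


Step 1: CEC = Ca + Mg + K + Na + (H+Al)
Step 2: CEC = 7.0 + 1.8 + 1.1 + 0.6 + 8.4
Step 3: CEC = 18.9 cmol/kg

18.9


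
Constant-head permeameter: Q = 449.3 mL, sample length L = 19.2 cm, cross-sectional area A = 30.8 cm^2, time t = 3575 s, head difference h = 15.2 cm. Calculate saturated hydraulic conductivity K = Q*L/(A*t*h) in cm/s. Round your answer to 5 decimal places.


Step 1: K = Q * L / (A * t * h)
Step 2: Numerator = 449.3 * 19.2 = 8626.56
Step 3: Denominator = 30.8 * 3575 * 15.2 = 1673672.0
Step 4: K = 8626.56 / 1673672.0 = 0.00515 cm/s

0.00515


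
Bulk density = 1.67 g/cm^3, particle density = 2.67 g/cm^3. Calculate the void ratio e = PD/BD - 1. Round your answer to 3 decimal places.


Step 1: e = PD / BD - 1
Step 2: e = 2.67 / 1.67 - 1
Step 3: e = 1.5988 - 1
Step 4: e = 0.599

0.599


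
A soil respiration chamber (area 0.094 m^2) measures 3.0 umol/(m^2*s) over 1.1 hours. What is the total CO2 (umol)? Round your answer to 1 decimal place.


Step 1: Convert time to seconds: 1.1 hr * 3600 = 3960.0 s
Step 2: Total = flux * area * time_s
Step 3: Total = 3.0 * 0.094 * 3960.0
Step 4: Total = 1116.7 umol

1116.7


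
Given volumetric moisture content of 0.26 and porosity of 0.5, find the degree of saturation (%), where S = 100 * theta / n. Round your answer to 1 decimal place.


Step 1: S = 100 * theta_v / n
Step 2: S = 100 * 0.26 / 0.5
Step 3: S = 52.0%

52.0


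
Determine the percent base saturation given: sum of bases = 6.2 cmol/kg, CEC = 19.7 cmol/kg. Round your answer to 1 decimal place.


Step 1: BS = 100 * (sum of bases) / CEC
Step 2: BS = 100 * 6.2 / 19.7
Step 3: BS = 31.5%

31.5


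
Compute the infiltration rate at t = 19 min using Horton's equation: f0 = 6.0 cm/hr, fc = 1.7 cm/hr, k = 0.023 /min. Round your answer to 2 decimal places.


Step 1: f = fc + (f0 - fc) * exp(-k * t)
Step 2: exp(-0.023 * 19) = 0.645971
Step 3: f = 1.7 + (6.0 - 1.7) * 0.645971
Step 4: f = 1.7 + 4.3 * 0.645971
Step 5: f = 4.48 cm/hr

4.48


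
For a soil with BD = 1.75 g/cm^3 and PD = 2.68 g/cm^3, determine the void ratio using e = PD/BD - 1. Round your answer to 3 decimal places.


Step 1: e = PD / BD - 1
Step 2: e = 2.68 / 1.75 - 1
Step 3: e = 1.53143 - 1
Step 4: e = 0.531

0.531


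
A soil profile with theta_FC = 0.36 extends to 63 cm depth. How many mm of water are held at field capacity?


Step 1: Water (mm) = theta_FC * depth (cm) * 10
Step 2: Water = 0.36 * 63 * 10
Step 3: Water = 226.8 mm

226.8


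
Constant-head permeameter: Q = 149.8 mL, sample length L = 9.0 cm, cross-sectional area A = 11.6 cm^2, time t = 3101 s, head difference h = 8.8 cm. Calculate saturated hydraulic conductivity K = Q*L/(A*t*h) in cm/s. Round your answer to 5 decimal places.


Step 1: K = Q * L / (A * t * h)
Step 2: Numerator = 149.8 * 9.0 = 1348.2
Step 3: Denominator = 11.6 * 3101 * 8.8 = 316550.08
Step 4: K = 1348.2 / 316550.08 = 0.00426 cm/s

0.00426


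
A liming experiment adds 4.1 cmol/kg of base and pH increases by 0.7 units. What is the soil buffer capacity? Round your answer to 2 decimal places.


Step 1: BC = change in base / change in pH
Step 2: BC = 4.1 / 0.7
Step 3: BC = 5.86 cmol/(kg*pH unit)

5.86


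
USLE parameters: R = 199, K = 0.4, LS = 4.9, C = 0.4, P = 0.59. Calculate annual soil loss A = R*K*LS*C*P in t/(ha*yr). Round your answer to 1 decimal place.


Step 1: A = R * K * LS * C * P
Step 2: R * K = 199 * 0.4 = 79.6
Step 3: (R*K) * LS = 79.6 * 4.9 = 390.04
Step 4: * C * P = 390.04 * 0.4 * 0.59 = 92.0
Step 5: A = 92.0 t/(ha*yr)

92.0


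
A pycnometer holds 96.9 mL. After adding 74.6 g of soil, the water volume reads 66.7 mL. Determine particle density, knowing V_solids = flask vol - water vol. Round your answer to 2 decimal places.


Step 1: Volume of solids = flask volume - water volume with soil
Step 2: V_solids = 96.9 - 66.7 = 30.2 mL
Step 3: Particle density = mass / V_solids = 74.6 / 30.2 = 2.47 g/cm^3

2.47


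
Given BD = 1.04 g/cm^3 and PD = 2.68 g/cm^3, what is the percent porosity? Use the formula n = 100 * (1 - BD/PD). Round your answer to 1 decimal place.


Step 1: Formula: n = 100 * (1 - BD / PD)
Step 2: n = 100 * (1 - 1.04 / 2.68)
Step 3: n = 100 * (1 - 0.38806)
Step 4: n = 61.2%

61.2


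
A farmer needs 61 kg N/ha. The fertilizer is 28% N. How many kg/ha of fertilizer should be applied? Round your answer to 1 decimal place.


Step 1: Fertilizer rate = target N / (N content / 100)
Step 2: Rate = 61 / (28 / 100)
Step 3: Rate = 61 / 0.28
Step 4: Rate = 217.9 kg/ha

217.9


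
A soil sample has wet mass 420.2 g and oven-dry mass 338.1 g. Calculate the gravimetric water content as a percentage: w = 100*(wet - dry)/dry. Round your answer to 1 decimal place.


Step 1: Water mass = wet - dry = 420.2 - 338.1 = 82.1 g
Step 2: w = 100 * water mass / dry mass
Step 3: w = 100 * 82.1 / 338.1 = 24.3%

24.3


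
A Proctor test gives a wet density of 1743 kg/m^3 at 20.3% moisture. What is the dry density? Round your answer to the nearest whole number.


Step 1: Dry density = wet density / (1 + w/100)
Step 2: Dry density = 1743 / (1 + 20.3/100)
Step 3: Dry density = 1743 / 1.203
Step 4: Dry density = 1449 kg/m^3

1449


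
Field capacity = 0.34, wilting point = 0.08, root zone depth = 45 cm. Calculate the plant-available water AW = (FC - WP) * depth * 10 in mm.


Step 1: Available water = (FC - WP) * depth * 10
Step 2: AW = (0.34 - 0.08) * 45 * 10
Step 3: AW = 0.26 * 45 * 10
Step 4: AW = 117.0 mm

117.0


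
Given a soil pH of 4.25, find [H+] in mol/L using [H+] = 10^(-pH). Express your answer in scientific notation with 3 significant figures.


Step 1: [H+] = 10^(-pH)
Step 2: [H+] = 10^(-4.25)
Step 3: [H+] = 5.62e-05 mol/L

5.62e-05


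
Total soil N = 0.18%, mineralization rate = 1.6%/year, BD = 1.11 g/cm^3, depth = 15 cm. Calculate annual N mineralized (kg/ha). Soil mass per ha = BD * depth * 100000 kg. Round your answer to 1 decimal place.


Step 1: Soil mass per ha = BD * depth * 100000 = 1.11 * 15 * 100000 = 1665000 kg
Step 2: Total N pool = soil mass * N%/100 = 1665000 * 0.18/100 = 2997.0 kg/ha
Step 3: N mineralized = N pool * rate%/100 = 2997.0 * 1.6/100 = 48.0 kg/ha/yr

48.0


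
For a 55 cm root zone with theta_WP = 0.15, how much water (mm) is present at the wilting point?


Step 1: Water (mm) = theta_WP * depth * 10
Step 2: Water = 0.15 * 55 * 10
Step 3: Water = 82.5 mm

82.5


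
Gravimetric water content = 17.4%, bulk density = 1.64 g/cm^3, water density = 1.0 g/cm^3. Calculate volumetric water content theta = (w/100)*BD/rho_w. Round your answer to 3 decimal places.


Step 1: theta = (w / 100) * BD / rho_w
Step 2: theta = (17.4 / 100) * 1.64 / 1.0
Step 3: theta = 0.174 * 1.64
Step 4: theta = 0.285

0.285


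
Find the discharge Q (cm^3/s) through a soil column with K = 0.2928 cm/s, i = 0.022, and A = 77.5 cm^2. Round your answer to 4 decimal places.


Step 1: Apply Darcy's law: Q = K * i * A
Step 2: Q = 0.2928 * 0.022 * 77.5
Step 3: Q = 0.4992 cm^3/s

0.4992


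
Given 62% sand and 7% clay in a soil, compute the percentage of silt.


Step 1: sand + silt + clay = 100%
Step 2: silt = 100 - sand - clay
Step 3: silt = 100 - 62 - 7
Step 4: silt = 31%

31


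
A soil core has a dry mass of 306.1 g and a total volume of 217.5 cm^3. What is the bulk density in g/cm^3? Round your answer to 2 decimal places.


Step 1: Identify the formula: BD = dry mass / volume
Step 2: Substitute values: BD = 306.1 / 217.5
Step 3: BD = 1.41 g/cm^3

1.41


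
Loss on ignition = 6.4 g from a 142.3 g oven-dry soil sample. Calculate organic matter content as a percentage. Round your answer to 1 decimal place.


Step 1: OM% = 100 * LOI / sample mass
Step 2: OM = 100 * 6.4 / 142.3
Step 3: OM = 4.5%

4.5


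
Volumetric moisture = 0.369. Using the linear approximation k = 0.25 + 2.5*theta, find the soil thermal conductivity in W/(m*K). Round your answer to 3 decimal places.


Step 1: k = 0.25 + 2.5 * theta
Step 2: k = 0.25 + 2.5 * 0.369
Step 3: k = 0.25 + 0.923
Step 4: k = 1.173 W/(m*K)

1.173


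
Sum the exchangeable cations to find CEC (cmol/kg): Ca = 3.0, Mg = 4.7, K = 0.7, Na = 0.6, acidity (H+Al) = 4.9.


Step 1: CEC = Ca + Mg + K + Na + (H+Al)
Step 2: CEC = 3.0 + 4.7 + 0.7 + 0.6 + 4.9
Step 3: CEC = 13.9 cmol/kg

13.9


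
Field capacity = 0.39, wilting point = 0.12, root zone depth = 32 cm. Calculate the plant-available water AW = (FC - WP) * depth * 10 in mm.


Step 1: Available water = (FC - WP) * depth * 10
Step 2: AW = (0.39 - 0.12) * 32 * 10
Step 3: AW = 0.27 * 32 * 10
Step 4: AW = 86.4 mm

86.4


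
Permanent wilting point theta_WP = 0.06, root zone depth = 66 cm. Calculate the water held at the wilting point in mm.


Step 1: Water (mm) = theta_WP * depth * 10
Step 2: Water = 0.06 * 66 * 10
Step 3: Water = 39.6 mm

39.6


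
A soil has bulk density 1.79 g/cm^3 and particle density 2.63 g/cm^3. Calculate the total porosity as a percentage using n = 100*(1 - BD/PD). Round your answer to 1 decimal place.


Step 1: Formula: n = 100 * (1 - BD / PD)
Step 2: n = 100 * (1 - 1.79 / 2.63)
Step 3: n = 100 * (1 - 0.68061)
Step 4: n = 31.9%

31.9


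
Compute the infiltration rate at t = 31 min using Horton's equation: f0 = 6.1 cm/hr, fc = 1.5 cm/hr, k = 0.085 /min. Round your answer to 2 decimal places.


Step 1: f = fc + (f0 - fc) * exp(-k * t)
Step 2: exp(-0.085 * 31) = 0.071719
Step 3: f = 1.5 + (6.1 - 1.5) * 0.071719
Step 4: f = 1.5 + 4.6 * 0.071719
Step 5: f = 1.83 cm/hr

1.83


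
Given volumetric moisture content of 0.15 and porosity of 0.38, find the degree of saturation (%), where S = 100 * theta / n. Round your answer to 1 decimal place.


Step 1: S = 100 * theta_v / n
Step 2: S = 100 * 0.15 / 0.38
Step 3: S = 39.5%

39.5


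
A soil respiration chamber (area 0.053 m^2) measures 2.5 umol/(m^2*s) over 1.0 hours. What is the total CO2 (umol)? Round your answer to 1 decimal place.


Step 1: Convert time to seconds: 1.0 hr * 3600 = 3600.0 s
Step 2: Total = flux * area * time_s
Step 3: Total = 2.5 * 0.053 * 3600.0
Step 4: Total = 477.0 umol

477.0


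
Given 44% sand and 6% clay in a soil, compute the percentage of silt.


Step 1: sand + silt + clay = 100%
Step 2: silt = 100 - sand - clay
Step 3: silt = 100 - 44 - 6
Step 4: silt = 50%

50


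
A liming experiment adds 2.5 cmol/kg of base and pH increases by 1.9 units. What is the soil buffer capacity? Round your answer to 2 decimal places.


Step 1: BC = change in base / change in pH
Step 2: BC = 2.5 / 1.9
Step 3: BC = 1.32 cmol/(kg*pH unit)

1.32


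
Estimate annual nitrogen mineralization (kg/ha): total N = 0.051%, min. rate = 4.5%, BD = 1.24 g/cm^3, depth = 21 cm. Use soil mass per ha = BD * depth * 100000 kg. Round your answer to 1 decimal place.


Step 1: Soil mass per ha = BD * depth * 100000 = 1.24 * 21 * 100000 = 2604000 kg
Step 2: Total N pool = soil mass * N%/100 = 2604000 * 0.051/100 = 1328.04 kg/ha
Step 3: N mineralized = N pool * rate%/100 = 1328.04 * 4.5/100 = 59.8 kg/ha/yr

59.8


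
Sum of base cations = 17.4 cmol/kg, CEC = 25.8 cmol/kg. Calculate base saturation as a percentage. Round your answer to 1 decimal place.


Step 1: BS = 100 * (sum of bases) / CEC
Step 2: BS = 100 * 17.4 / 25.8
Step 3: BS = 67.4%

67.4


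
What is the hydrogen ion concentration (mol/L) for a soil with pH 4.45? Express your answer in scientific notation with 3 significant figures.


Step 1: [H+] = 10^(-pH)
Step 2: [H+] = 10^(-4.45)
Step 3: [H+] = 3.55e-05 mol/L

3.55e-05


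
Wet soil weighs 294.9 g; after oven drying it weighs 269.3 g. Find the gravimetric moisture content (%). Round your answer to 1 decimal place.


Step 1: Water mass = wet - dry = 294.9 - 269.3 = 25.6 g
Step 2: w = 100 * water mass / dry mass
Step 3: w = 100 * 25.6 / 269.3 = 9.5%

9.5


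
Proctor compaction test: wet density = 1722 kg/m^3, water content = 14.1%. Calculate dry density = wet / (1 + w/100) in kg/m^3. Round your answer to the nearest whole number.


Step 1: Dry density = wet density / (1 + w/100)
Step 2: Dry density = 1722 / (1 + 14.1/100)
Step 3: Dry density = 1722 / 1.141
Step 4: Dry density = 1509 kg/m^3

1509


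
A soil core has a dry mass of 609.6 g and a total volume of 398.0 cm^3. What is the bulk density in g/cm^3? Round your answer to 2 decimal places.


Step 1: Identify the formula: BD = dry mass / volume
Step 2: Substitute values: BD = 609.6 / 398.0
Step 3: BD = 1.53 g/cm^3

1.53


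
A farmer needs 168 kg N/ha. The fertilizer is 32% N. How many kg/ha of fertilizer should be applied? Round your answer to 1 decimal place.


Step 1: Fertilizer rate = target N / (N content / 100)
Step 2: Rate = 168 / (32 / 100)
Step 3: Rate = 168 / 0.32
Step 4: Rate = 525.0 kg/ha

525.0


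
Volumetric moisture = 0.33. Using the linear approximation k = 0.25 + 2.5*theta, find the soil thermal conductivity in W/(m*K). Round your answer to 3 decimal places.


Step 1: k = 0.25 + 2.5 * theta
Step 2: k = 0.25 + 2.5 * 0.33
Step 3: k = 0.25 + 0.825
Step 4: k = 1.075 W/(m*K)

1.075


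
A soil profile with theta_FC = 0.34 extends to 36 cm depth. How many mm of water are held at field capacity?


Step 1: Water (mm) = theta_FC * depth (cm) * 10
Step 2: Water = 0.34 * 36 * 10
Step 3: Water = 122.4 mm

122.4


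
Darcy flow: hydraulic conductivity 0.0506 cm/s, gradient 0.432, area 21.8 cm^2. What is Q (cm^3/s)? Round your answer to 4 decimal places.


Step 1: Apply Darcy's law: Q = K * i * A
Step 2: Q = 0.0506 * 0.432 * 21.8
Step 3: Q = 0.4765 cm^3/s

0.4765


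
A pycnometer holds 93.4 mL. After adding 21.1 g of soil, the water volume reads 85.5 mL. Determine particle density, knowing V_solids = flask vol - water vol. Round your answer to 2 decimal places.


Step 1: Volume of solids = flask volume - water volume with soil
Step 2: V_solids = 93.4 - 85.5 = 7.9 mL
Step 3: Particle density = mass / V_solids = 21.1 / 7.9 = 2.67 g/cm^3

2.67


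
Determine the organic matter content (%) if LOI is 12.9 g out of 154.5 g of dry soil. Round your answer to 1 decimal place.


Step 1: OM% = 100 * LOI / sample mass
Step 2: OM = 100 * 12.9 / 154.5
Step 3: OM = 8.3%

8.3


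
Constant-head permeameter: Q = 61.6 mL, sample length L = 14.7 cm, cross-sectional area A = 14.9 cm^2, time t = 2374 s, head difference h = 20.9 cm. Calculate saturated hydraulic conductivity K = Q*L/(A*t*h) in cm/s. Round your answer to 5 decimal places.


Step 1: K = Q * L / (A * t * h)
Step 2: Numerator = 61.6 * 14.7 = 905.52
Step 3: Denominator = 14.9 * 2374 * 20.9 = 739287.34
Step 4: K = 905.52 / 739287.34 = 0.00122 cm/s

0.00122


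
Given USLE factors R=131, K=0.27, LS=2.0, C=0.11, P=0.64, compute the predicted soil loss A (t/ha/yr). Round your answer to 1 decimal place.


Step 1: A = R * K * LS * C * P
Step 2: R * K = 131 * 0.27 = 35.37
Step 3: (R*K) * LS = 35.37 * 2.0 = 70.74
Step 4: * C * P = 70.74 * 0.11 * 0.64 = 5.0
Step 5: A = 5.0 t/(ha*yr)

5.0


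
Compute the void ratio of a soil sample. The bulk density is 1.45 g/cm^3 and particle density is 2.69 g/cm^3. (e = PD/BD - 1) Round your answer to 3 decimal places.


Step 1: e = PD / BD - 1
Step 2: e = 2.69 / 1.45 - 1
Step 3: e = 1.85517 - 1
Step 4: e = 0.855

0.855


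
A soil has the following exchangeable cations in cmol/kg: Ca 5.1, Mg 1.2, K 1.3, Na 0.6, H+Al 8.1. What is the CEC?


Step 1: CEC = Ca + Mg + K + Na + (H+Al)
Step 2: CEC = 5.1 + 1.2 + 1.3 + 0.6 + 8.1
Step 3: CEC = 16.3 cmol/kg

16.3


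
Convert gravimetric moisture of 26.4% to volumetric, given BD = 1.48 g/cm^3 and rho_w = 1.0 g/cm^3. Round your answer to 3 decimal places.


Step 1: theta = (w / 100) * BD / rho_w
Step 2: theta = (26.4 / 100) * 1.48 / 1.0
Step 3: theta = 0.264 * 1.48
Step 4: theta = 0.391

0.391


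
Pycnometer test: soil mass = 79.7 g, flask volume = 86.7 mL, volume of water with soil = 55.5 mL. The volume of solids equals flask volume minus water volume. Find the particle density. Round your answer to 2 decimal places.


Step 1: Volume of solids = flask volume - water volume with soil
Step 2: V_solids = 86.7 - 55.5 = 31.2 mL
Step 3: Particle density = mass / V_solids = 79.7 / 31.2 = 2.55 g/cm^3

2.55


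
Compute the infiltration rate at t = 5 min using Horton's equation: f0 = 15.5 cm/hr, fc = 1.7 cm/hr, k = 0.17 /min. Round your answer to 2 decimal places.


Step 1: f = fc + (f0 - fc) * exp(-k * t)
Step 2: exp(-0.17 * 5) = 0.427415
Step 3: f = 1.7 + (15.5 - 1.7) * 0.427415
Step 4: f = 1.7 + 13.8 * 0.427415
Step 5: f = 7.6 cm/hr

7.6


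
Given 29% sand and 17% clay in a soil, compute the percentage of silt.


Step 1: sand + silt + clay = 100%
Step 2: silt = 100 - sand - clay
Step 3: silt = 100 - 29 - 17
Step 4: silt = 54%

54


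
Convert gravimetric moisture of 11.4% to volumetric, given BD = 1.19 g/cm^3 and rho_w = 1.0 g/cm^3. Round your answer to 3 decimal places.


Step 1: theta = (w / 100) * BD / rho_w
Step 2: theta = (11.4 / 100) * 1.19 / 1.0
Step 3: theta = 0.114 * 1.19
Step 4: theta = 0.136

0.136


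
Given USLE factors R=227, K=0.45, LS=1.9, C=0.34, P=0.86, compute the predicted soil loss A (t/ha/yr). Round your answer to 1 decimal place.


Step 1: A = R * K * LS * C * P
Step 2: R * K = 227 * 0.45 = 102.15
Step 3: (R*K) * LS = 102.15 * 1.9 = 194.085
Step 4: * C * P = 194.085 * 0.34 * 0.86 = 56.8
Step 5: A = 56.8 t/(ha*yr)

56.8


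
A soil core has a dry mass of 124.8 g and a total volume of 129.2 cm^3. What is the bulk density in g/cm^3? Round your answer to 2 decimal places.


Step 1: Identify the formula: BD = dry mass / volume
Step 2: Substitute values: BD = 124.8 / 129.2
Step 3: BD = 0.97 g/cm^3

0.97


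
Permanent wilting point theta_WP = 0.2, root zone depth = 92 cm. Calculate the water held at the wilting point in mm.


Step 1: Water (mm) = theta_WP * depth * 10
Step 2: Water = 0.2 * 92 * 10
Step 3: Water = 184.0 mm

184.0


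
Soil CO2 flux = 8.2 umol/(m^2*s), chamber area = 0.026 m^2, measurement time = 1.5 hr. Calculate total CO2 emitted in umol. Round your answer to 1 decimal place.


Step 1: Convert time to seconds: 1.5 hr * 3600 = 5400.0 s
Step 2: Total = flux * area * time_s
Step 3: Total = 8.2 * 0.026 * 5400.0
Step 4: Total = 1151.3 umol

1151.3


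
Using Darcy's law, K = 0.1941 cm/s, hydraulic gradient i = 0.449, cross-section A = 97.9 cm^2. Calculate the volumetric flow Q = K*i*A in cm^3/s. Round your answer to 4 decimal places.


Step 1: Apply Darcy's law: Q = K * i * A
Step 2: Q = 0.1941 * 0.449 * 97.9
Step 3: Q = 8.5321 cm^3/s

8.5321


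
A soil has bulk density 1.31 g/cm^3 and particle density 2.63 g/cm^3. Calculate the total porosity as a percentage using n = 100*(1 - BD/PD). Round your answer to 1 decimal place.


Step 1: Formula: n = 100 * (1 - BD / PD)
Step 2: n = 100 * (1 - 1.31 / 2.63)
Step 3: n = 100 * (1 - 0.4981)
Step 4: n = 50.2%

50.2


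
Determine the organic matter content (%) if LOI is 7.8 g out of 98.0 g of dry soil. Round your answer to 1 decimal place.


Step 1: OM% = 100 * LOI / sample mass
Step 2: OM = 100 * 7.8 / 98.0
Step 3: OM = 8.0%

8.0


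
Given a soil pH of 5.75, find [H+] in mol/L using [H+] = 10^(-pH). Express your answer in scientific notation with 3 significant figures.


Step 1: [H+] = 10^(-pH)
Step 2: [H+] = 10^(-5.75)
Step 3: [H+] = 1.78e-06 mol/L

1.78e-06


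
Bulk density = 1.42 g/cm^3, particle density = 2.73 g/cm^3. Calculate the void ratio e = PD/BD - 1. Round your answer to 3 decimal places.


Step 1: e = PD / BD - 1
Step 2: e = 2.73 / 1.42 - 1
Step 3: e = 1.92254 - 1
Step 4: e = 0.923

0.923


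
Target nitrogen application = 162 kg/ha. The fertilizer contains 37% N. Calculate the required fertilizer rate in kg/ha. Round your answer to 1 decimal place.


Step 1: Fertilizer rate = target N / (N content / 100)
Step 2: Rate = 162 / (37 / 100)
Step 3: Rate = 162 / 0.37
Step 4: Rate = 437.8 kg/ha

437.8


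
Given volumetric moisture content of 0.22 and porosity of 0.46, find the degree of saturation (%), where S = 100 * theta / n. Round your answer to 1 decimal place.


Step 1: S = 100 * theta_v / n
Step 2: S = 100 * 0.22 / 0.46
Step 3: S = 47.8%

47.8


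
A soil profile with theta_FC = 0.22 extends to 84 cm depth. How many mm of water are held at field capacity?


Step 1: Water (mm) = theta_FC * depth (cm) * 10
Step 2: Water = 0.22 * 84 * 10
Step 3: Water = 184.8 mm

184.8


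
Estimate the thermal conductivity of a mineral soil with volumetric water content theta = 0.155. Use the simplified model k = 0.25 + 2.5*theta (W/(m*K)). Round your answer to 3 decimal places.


Step 1: k = 0.25 + 2.5 * theta
Step 2: k = 0.25 + 2.5 * 0.155
Step 3: k = 0.25 + 0.388
Step 4: k = 0.638 W/(m*K)

0.638


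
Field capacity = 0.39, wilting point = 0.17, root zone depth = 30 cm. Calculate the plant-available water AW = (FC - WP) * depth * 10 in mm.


Step 1: Available water = (FC - WP) * depth * 10
Step 2: AW = (0.39 - 0.17) * 30 * 10
Step 3: AW = 0.22 * 30 * 10
Step 4: AW = 66.0 mm

66.0


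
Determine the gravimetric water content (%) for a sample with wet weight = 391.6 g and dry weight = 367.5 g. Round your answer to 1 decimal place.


Step 1: Water mass = wet - dry = 391.6 - 367.5 = 24.1 g
Step 2: w = 100 * water mass / dry mass
Step 3: w = 100 * 24.1 / 367.5 = 6.6%

6.6


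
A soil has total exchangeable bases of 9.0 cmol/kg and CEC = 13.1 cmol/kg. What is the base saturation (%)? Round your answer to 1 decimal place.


Step 1: BS = 100 * (sum of bases) / CEC
Step 2: BS = 100 * 9.0 / 13.1
Step 3: BS = 68.7%

68.7


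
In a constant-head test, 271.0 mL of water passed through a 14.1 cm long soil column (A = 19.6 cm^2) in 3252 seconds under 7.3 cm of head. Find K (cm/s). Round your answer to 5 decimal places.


Step 1: K = Q * L / (A * t * h)
Step 2: Numerator = 271.0 * 14.1 = 3821.1
Step 3: Denominator = 19.6 * 3252 * 7.3 = 465296.16
Step 4: K = 3821.1 / 465296.16 = 0.00821 cm/s

0.00821


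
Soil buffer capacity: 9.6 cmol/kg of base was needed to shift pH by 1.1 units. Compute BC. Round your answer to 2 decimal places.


Step 1: BC = change in base / change in pH
Step 2: BC = 9.6 / 1.1
Step 3: BC = 8.73 cmol/(kg*pH unit)

8.73


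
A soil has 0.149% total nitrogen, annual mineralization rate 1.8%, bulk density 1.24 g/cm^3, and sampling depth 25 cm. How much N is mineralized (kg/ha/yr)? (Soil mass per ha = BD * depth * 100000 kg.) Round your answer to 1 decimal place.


Step 1: Soil mass per ha = BD * depth * 100000 = 1.24 * 25 * 100000 = 3100000 kg
Step 2: Total N pool = soil mass * N%/100 = 3100000 * 0.149/100 = 4619.0 kg/ha
Step 3: N mineralized = N pool * rate%/100 = 4619.0 * 1.8/100 = 83.1 kg/ha/yr

83.1


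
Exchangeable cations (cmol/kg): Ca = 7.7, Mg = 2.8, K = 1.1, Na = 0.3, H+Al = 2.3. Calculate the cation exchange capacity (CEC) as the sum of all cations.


Step 1: CEC = Ca + Mg + K + Na + (H+Al)
Step 2: CEC = 7.7 + 2.8 + 1.1 + 0.3 + 2.3
Step 3: CEC = 14.2 cmol/kg

14.2


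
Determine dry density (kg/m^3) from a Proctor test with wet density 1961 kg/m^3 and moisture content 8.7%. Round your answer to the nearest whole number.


Step 1: Dry density = wet density / (1 + w/100)
Step 2: Dry density = 1961 / (1 + 8.7/100)
Step 3: Dry density = 1961 / 1.087
Step 4: Dry density = 1804 kg/m^3

1804


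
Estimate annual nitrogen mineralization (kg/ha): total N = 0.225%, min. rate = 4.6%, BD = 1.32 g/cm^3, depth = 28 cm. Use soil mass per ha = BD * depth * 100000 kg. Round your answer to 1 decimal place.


Step 1: Soil mass per ha = BD * depth * 100000 = 1.32 * 28 * 100000 = 3696000 kg
Step 2: Total N pool = soil mass * N%/100 = 3696000 * 0.225/100 = 8316.0 kg/ha
Step 3: N mineralized = N pool * rate%/100 = 8316.0 * 4.6/100 = 382.5 kg/ha/yr

382.5


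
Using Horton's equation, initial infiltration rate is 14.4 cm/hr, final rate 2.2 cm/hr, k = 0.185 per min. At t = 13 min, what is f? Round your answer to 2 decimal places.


Step 1: f = fc + (f0 - fc) * exp(-k * t)
Step 2: exp(-0.185 * 13) = 0.090265
Step 3: f = 2.2 + (14.4 - 2.2) * 0.090265
Step 4: f = 2.2 + 12.2 * 0.090265
Step 5: f = 3.3 cm/hr

3.3


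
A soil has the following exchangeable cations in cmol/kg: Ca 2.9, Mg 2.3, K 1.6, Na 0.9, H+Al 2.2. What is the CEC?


Step 1: CEC = Ca + Mg + K + Na + (H+Al)
Step 2: CEC = 2.9 + 2.3 + 1.6 + 0.9 + 2.2
Step 3: CEC = 9.9 cmol/kg

9.9


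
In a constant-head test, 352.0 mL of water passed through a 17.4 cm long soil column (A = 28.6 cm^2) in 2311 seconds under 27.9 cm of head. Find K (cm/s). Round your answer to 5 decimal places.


Step 1: K = Q * L / (A * t * h)
Step 2: Numerator = 352.0 * 17.4 = 6124.8
Step 3: Denominator = 28.6 * 2311 * 27.9 = 1844039.34
Step 4: K = 6124.8 / 1844039.34 = 0.00332 cm/s

0.00332


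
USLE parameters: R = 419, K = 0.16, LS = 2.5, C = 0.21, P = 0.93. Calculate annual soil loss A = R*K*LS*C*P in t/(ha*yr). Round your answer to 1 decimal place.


Step 1: A = R * K * LS * C * P
Step 2: R * K = 419 * 0.16 = 67.04
Step 3: (R*K) * LS = 67.04 * 2.5 = 167.6
Step 4: * C * P = 167.6 * 0.21 * 0.93 = 32.7
Step 5: A = 32.7 t/(ha*yr)

32.7


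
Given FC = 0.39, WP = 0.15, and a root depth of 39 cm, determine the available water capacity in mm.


Step 1: Available water = (FC - WP) * depth * 10
Step 2: AW = (0.39 - 0.15) * 39 * 10
Step 3: AW = 0.24 * 39 * 10
Step 4: AW = 93.6 mm

93.6


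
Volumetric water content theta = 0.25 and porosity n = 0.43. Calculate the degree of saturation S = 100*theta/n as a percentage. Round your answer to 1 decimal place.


Step 1: S = 100 * theta_v / n
Step 2: S = 100 * 0.25 / 0.43
Step 3: S = 58.1%

58.1


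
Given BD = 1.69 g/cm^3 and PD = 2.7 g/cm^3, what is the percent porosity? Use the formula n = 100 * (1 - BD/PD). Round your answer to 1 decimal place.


Step 1: Formula: n = 100 * (1 - BD / PD)
Step 2: n = 100 * (1 - 1.69 / 2.7)
Step 3: n = 100 * (1 - 0.62593)
Step 4: n = 37.4%

37.4


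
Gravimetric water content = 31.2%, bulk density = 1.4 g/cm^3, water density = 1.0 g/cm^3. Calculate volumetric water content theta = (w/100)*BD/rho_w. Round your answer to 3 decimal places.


Step 1: theta = (w / 100) * BD / rho_w
Step 2: theta = (31.2 / 100) * 1.4 / 1.0
Step 3: theta = 0.312 * 1.4
Step 4: theta = 0.437

0.437


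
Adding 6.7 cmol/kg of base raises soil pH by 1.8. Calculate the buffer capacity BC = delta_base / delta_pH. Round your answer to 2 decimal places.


Step 1: BC = change in base / change in pH
Step 2: BC = 6.7 / 1.8
Step 3: BC = 3.72 cmol/(kg*pH unit)

3.72


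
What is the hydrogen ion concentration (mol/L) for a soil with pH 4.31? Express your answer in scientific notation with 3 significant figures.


Step 1: [H+] = 10^(-pH)
Step 2: [H+] = 10^(-4.31)
Step 3: [H+] = 4.90e-05 mol/L

4.90e-05


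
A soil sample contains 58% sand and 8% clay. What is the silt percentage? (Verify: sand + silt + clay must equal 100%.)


Step 1: sand + silt + clay = 100%
Step 2: silt = 100 - sand - clay
Step 3: silt = 100 - 58 - 8
Step 4: silt = 34%

34


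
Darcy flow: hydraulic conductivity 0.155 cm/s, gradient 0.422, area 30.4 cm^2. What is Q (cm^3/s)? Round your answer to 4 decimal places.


Step 1: Apply Darcy's law: Q = K * i * A
Step 2: Q = 0.155 * 0.422 * 30.4
Step 3: Q = 1.9885 cm^3/s

1.9885


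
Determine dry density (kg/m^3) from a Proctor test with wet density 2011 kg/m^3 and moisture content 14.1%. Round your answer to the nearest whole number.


Step 1: Dry density = wet density / (1 + w/100)
Step 2: Dry density = 2011 / (1 + 14.1/100)
Step 3: Dry density = 2011 / 1.141
Step 4: Dry density = 1762 kg/m^3

1762


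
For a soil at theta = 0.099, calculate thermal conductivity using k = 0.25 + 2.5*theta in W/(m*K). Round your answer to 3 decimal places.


Step 1: k = 0.25 + 2.5 * theta
Step 2: k = 0.25 + 2.5 * 0.099
Step 3: k = 0.25 + 0.248
Step 4: k = 0.498 W/(m*K)

0.498


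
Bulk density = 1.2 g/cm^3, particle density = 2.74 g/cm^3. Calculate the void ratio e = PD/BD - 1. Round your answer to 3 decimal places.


Step 1: e = PD / BD - 1
Step 2: e = 2.74 / 1.2 - 1
Step 3: e = 2.28333 - 1
Step 4: e = 1.283

1.283


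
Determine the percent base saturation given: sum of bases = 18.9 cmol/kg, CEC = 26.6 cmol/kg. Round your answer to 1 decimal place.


Step 1: BS = 100 * (sum of bases) / CEC
Step 2: BS = 100 * 18.9 / 26.6
Step 3: BS = 71.1%

71.1


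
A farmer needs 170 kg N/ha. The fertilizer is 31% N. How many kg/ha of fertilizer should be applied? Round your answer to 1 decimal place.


Step 1: Fertilizer rate = target N / (N content / 100)
Step 2: Rate = 170 / (31 / 100)
Step 3: Rate = 170 / 0.31
Step 4: Rate = 548.4 kg/ha

548.4


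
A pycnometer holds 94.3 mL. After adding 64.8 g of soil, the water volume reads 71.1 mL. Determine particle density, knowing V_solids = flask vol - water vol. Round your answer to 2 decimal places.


Step 1: Volume of solids = flask volume - water volume with soil
Step 2: V_solids = 94.3 - 71.1 = 23.2 mL
Step 3: Particle density = mass / V_solids = 64.8 / 23.2 = 2.79 g/cm^3

2.79


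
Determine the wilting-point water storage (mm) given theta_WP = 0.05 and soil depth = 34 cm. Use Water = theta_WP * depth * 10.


Step 1: Water (mm) = theta_WP * depth * 10
Step 2: Water = 0.05 * 34 * 10
Step 3: Water = 17.0 mm

17.0


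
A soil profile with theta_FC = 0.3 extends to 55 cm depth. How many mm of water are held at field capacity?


Step 1: Water (mm) = theta_FC * depth (cm) * 10
Step 2: Water = 0.3 * 55 * 10
Step 3: Water = 165.0 mm

165.0


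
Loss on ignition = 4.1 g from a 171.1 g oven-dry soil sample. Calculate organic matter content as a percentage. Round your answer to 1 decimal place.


Step 1: OM% = 100 * LOI / sample mass
Step 2: OM = 100 * 4.1 / 171.1
Step 3: OM = 2.4%

2.4


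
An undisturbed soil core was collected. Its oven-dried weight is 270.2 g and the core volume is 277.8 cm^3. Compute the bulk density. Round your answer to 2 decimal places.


Step 1: Identify the formula: BD = dry mass / volume
Step 2: Substitute values: BD = 270.2 / 277.8
Step 3: BD = 0.97 g/cm^3

0.97


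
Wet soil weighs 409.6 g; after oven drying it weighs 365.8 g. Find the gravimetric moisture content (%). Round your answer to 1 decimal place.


Step 1: Water mass = wet - dry = 409.6 - 365.8 = 43.8 g
Step 2: w = 100 * water mass / dry mass
Step 3: w = 100 * 43.8 / 365.8 = 12.0%

12.0


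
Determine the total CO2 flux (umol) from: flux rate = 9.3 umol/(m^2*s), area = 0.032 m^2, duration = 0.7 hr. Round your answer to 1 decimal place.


Step 1: Convert time to seconds: 0.7 hr * 3600 = 2520.0 s
Step 2: Total = flux * area * time_s
Step 3: Total = 9.3 * 0.032 * 2520.0
Step 4: Total = 750.0 umol

750.0


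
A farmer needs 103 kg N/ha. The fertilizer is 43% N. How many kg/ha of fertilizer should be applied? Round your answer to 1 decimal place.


Step 1: Fertilizer rate = target N / (N content / 100)
Step 2: Rate = 103 / (43 / 100)
Step 3: Rate = 103 / 0.43
Step 4: Rate = 239.5 kg/ha

239.5


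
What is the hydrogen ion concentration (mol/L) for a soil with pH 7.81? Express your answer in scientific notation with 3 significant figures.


Step 1: [H+] = 10^(-pH)
Step 2: [H+] = 10^(-7.81)
Step 3: [H+] = 1.55e-08 mol/L

1.55e-08


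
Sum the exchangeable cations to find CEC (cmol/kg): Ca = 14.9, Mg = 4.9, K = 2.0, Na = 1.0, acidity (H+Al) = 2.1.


Step 1: CEC = Ca + Mg + K + Na + (H+Al)
Step 2: CEC = 14.9 + 4.9 + 2.0 + 1.0 + 2.1
Step 3: CEC = 24.9 cmol/kg

24.9


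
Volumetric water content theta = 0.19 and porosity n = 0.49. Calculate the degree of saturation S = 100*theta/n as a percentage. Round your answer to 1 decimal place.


Step 1: S = 100 * theta_v / n
Step 2: S = 100 * 0.19 / 0.49
Step 3: S = 38.8%

38.8


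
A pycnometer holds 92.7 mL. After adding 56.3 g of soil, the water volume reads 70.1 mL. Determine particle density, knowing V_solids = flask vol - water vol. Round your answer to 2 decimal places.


Step 1: Volume of solids = flask volume - water volume with soil
Step 2: V_solids = 92.7 - 70.1 = 22.6 mL
Step 3: Particle density = mass / V_solids = 56.3 / 22.6 = 2.49 g/cm^3

2.49


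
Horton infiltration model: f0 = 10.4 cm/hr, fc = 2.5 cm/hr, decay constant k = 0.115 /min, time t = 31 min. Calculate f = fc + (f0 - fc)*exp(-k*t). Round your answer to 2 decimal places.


Step 1: f = fc + (f0 - fc) * exp(-k * t)
Step 2: exp(-0.115 * 31) = 0.028297
Step 3: f = 2.5 + (10.4 - 2.5) * 0.028297
Step 4: f = 2.5 + 7.9 * 0.028297
Step 5: f = 2.72 cm/hr

2.72


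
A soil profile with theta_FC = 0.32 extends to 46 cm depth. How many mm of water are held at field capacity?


Step 1: Water (mm) = theta_FC * depth (cm) * 10
Step 2: Water = 0.32 * 46 * 10
Step 3: Water = 147.2 mm

147.2


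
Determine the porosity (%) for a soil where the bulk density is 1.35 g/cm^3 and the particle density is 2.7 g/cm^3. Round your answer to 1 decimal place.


Step 1: Formula: n = 100 * (1 - BD / PD)
Step 2: n = 100 * (1 - 1.35 / 2.7)
Step 3: n = 100 * (1 - 0.5)
Step 4: n = 50.0%

50.0


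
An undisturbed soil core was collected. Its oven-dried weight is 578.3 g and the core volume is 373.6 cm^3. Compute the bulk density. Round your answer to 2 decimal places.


Step 1: Identify the formula: BD = dry mass / volume
Step 2: Substitute values: BD = 578.3 / 373.6
Step 3: BD = 1.55 g/cm^3

1.55


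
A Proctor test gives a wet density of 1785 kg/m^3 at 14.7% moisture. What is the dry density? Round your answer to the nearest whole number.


Step 1: Dry density = wet density / (1 + w/100)
Step 2: Dry density = 1785 / (1 + 14.7/100)
Step 3: Dry density = 1785 / 1.147
Step 4: Dry density = 1556 kg/m^3

1556


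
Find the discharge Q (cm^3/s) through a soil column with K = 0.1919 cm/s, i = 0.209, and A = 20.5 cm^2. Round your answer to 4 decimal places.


Step 1: Apply Darcy's law: Q = K * i * A
Step 2: Q = 0.1919 * 0.209 * 20.5
Step 3: Q = 0.8222 cm^3/s

0.8222


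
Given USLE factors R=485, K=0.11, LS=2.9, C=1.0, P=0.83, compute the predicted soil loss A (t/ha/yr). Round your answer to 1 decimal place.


Step 1: A = R * K * LS * C * P
Step 2: R * K = 485 * 0.11 = 53.35
Step 3: (R*K) * LS = 53.35 * 2.9 = 154.715
Step 4: * C * P = 154.715 * 1.0 * 0.83 = 128.4
Step 5: A = 128.4 t/(ha*yr)

128.4


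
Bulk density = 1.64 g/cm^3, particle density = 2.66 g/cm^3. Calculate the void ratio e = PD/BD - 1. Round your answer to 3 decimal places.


Step 1: e = PD / BD - 1
Step 2: e = 2.66 / 1.64 - 1
Step 3: e = 1.62195 - 1
Step 4: e = 0.622

0.622


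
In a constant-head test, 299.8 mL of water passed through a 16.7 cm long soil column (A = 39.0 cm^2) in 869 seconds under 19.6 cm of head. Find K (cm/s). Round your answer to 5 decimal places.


Step 1: K = Q * L / (A * t * h)
Step 2: Numerator = 299.8 * 16.7 = 5006.66
Step 3: Denominator = 39.0 * 869 * 19.6 = 664263.6
Step 4: K = 5006.66 / 664263.6 = 0.00754 cm/s

0.00754


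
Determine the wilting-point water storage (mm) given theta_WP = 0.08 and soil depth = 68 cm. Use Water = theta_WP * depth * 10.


Step 1: Water (mm) = theta_WP * depth * 10
Step 2: Water = 0.08 * 68 * 10
Step 3: Water = 54.4 mm

54.4


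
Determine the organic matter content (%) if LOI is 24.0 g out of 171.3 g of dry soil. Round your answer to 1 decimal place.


Step 1: OM% = 100 * LOI / sample mass
Step 2: OM = 100 * 24.0 / 171.3
Step 3: OM = 14.0%

14.0


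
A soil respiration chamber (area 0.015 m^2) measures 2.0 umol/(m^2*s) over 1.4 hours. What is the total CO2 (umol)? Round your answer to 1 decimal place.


Step 1: Convert time to seconds: 1.4 hr * 3600 = 5040.0 s
Step 2: Total = flux * area * time_s
Step 3: Total = 2.0 * 0.015 * 5040.0
Step 4: Total = 151.2 umol

151.2


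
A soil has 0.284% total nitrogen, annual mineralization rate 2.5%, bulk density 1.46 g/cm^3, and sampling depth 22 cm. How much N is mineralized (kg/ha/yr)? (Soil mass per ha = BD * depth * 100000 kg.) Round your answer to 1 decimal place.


Step 1: Soil mass per ha = BD * depth * 100000 = 1.46 * 22 * 100000 = 3212000 kg
Step 2: Total N pool = soil mass * N%/100 = 3212000 * 0.284/100 = 9122.08 kg/ha
Step 3: N mineralized = N pool * rate%/100 = 9122.08 * 2.5/100 = 228.1 kg/ha/yr

228.1


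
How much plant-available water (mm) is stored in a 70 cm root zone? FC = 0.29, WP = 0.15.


Step 1: Available water = (FC - WP) * depth * 10
Step 2: AW = (0.29 - 0.15) * 70 * 10
Step 3: AW = 0.14 * 70 * 10
Step 4: AW = 98.0 mm

98.0


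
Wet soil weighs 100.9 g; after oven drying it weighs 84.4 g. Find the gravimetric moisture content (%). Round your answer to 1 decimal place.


Step 1: Water mass = wet - dry = 100.9 - 84.4 = 16.5 g
Step 2: w = 100 * water mass / dry mass
Step 3: w = 100 * 16.5 / 84.4 = 19.5%

19.5


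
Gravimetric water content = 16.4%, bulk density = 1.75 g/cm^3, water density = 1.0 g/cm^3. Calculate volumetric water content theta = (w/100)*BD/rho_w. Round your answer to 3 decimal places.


Step 1: theta = (w / 100) * BD / rho_w
Step 2: theta = (16.4 / 100) * 1.75 / 1.0
Step 3: theta = 0.164 * 1.75
Step 4: theta = 0.287

0.287


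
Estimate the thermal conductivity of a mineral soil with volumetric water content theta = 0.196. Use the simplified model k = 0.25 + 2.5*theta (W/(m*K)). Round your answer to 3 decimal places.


Step 1: k = 0.25 + 2.5 * theta
Step 2: k = 0.25 + 2.5 * 0.196
Step 3: k = 0.25 + 0.49
Step 4: k = 0.74 W/(m*K)

0.74


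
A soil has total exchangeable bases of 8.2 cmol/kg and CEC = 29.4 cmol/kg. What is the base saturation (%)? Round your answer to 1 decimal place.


Step 1: BS = 100 * (sum of bases) / CEC
Step 2: BS = 100 * 8.2 / 29.4
Step 3: BS = 27.9%

27.9


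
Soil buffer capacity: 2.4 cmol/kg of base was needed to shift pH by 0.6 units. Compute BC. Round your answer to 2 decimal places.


Step 1: BC = change in base / change in pH
Step 2: BC = 2.4 / 0.6
Step 3: BC = 4.0 cmol/(kg*pH unit)

4.0


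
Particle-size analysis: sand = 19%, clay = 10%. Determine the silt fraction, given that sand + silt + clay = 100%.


Step 1: sand + silt + clay = 100%
Step 2: silt = 100 - sand - clay
Step 3: silt = 100 - 19 - 10
Step 4: silt = 71%

71


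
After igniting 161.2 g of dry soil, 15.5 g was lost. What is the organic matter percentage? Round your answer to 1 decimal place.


Step 1: OM% = 100 * LOI / sample mass
Step 2: OM = 100 * 15.5 / 161.2
Step 3: OM = 9.6%

9.6


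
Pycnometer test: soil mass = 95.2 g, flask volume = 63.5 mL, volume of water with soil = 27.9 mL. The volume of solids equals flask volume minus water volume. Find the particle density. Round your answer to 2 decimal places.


Step 1: Volume of solids = flask volume - water volume with soil
Step 2: V_solids = 63.5 - 27.9 = 35.6 mL
Step 3: Particle density = mass / V_solids = 95.2 / 35.6 = 2.67 g/cm^3

2.67


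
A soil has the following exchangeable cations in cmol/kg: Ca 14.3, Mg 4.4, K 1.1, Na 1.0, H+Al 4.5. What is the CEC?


Step 1: CEC = Ca + Mg + K + Na + (H+Al)
Step 2: CEC = 14.3 + 4.4 + 1.1 + 1.0 + 4.5
Step 3: CEC = 25.3 cmol/kg

25.3


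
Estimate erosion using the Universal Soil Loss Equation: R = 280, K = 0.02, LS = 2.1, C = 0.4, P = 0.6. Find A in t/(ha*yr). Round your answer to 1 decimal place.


Step 1: A = R * K * LS * C * P
Step 2: R * K = 280 * 0.02 = 5.6
Step 3: (R*K) * LS = 5.6 * 2.1 = 11.76
Step 4: * C * P = 11.76 * 0.4 * 0.6 = 2.8
Step 5: A = 2.8 t/(ha*yr)

2.8


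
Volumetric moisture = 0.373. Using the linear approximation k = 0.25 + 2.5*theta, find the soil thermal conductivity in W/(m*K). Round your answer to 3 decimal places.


Step 1: k = 0.25 + 2.5 * theta
Step 2: k = 0.25 + 2.5 * 0.373
Step 3: k = 0.25 + 0.933
Step 4: k = 1.183 W/(m*K)

1.183
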